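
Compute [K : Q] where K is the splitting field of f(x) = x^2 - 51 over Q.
[K : Q] = 2

f(x) = x^2 - 51 factors as (x - √51)(x + √51). The splitting field is K = Q(√51). Since 51 is squarefree and > 1, it is not a perfect square, so x^2 - 51 is irreducible over Q and [Q(√51) : Q] = 2. Hence [K : Q] = 2.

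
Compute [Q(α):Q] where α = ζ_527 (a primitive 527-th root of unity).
[Q(α):Q] = 480

The minimal polynomial of ζ_527 over Q is the 527-th cyclotomic polynomial Φ_527(x), which is irreducible over Q and has degree φ(527) = 480. Hence [Q(α):Q] = φ(527) = 480.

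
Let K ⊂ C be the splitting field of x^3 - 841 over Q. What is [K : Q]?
[K : Q] = 6

The roots of x^3 - 841 are ∛841, ω∛841, ω^2∛841 where ω = e^(2πi/3) is a primitive cube root of unity, so K = Q(∛841, ω). Now [Q(∛841):Q] = 3 (since 841 is not a perfect cube, x^3 - 841 is irreducible) and [Q(ω):Q] = 2. Both 2 and 3 divide [K:Q], and [K:Q] ≤ 3·2 = 6, so [K:Q] = 6. (Equivalently: Q(∛841) ⊂ R but ω ∉ R, so [K : Q(∛841)] = 2.)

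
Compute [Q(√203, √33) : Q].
[Q(√203, √33) : Q] = 4

[Q(√203):Q] = 2 (min poly x^2 - 203, irreducible since 203 is squarefree > 1). For the top step, suppose √33 ∈ Q(√203), say √33 = c + d√203 with c, d ∈ Q. Squaring: 33 = c^2 + 203d^2 + 2cd√203. Since √203 ∉ Q this forces 2cd = 0. If d = 0 then √33 = c ∈ Q, contradicting 33 squarefree > 1. If c = 0 then 33 = 203d^2, so 203·33 = (203d)^2 is a perfect square in Q — but 203·33 = 6699 is not a perfect square (since 203 and 33 are distinct squarefree integers). Contradiction. Hence √33 ∉ Q(√203), so x^2 - 33 stays irreducible over Q(√203) and [Q(√203, √33) : Q(√203)] = 2. By the tower law, [Q(√203, √33) : Q] = 2 · 2 = 4.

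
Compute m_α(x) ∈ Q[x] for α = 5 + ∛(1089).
m_α(x) = x^3 - 15x^2 + 75x - 1214

Set β = α - 5 = ∛(1089), so β^3 = 1089. Then (α - 5)^3 - 1089 = 0, i.e. α is a root of g(x) = (x - 5)^3 - 1089 = x^3 - 15x^2 + 75x - 1214. Since g(x) = h(x - 5) where h(x) = x^3 - 1089, and h is irreducible over Q (because 1089 is not a perfect cube, so h has no rational root, and a monic cubic with no rational root is irreducible), g is also irreducible (irreducibility is preserved under the substitution x → x - 5). Hence m_α(x) = x^3 - 15x^2 + 75x - 1214.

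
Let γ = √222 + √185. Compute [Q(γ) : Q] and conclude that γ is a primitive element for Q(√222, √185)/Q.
[Q(γ) : Q] = 4 (equivalently, Q(γ) = Q(√222, √185))

Obviously Q(γ) ⊆ Q(√222, √185), and [Q(√222, √185):Q] = 4 (since 222, 185 are distinct squarefree integers > 1 with 41070 not a perfect square). To show equality we compute the minimal polynomial of γ. From γ = √222 + √185: γ^2 = 222 + 2√(41070) + 185 = 407 + 2√(41070), so γ^2 - 407 = 2√(41070); squaring, (γ^2 - 407)^2 = 4·41070, i.e. γ^4 - 814γ^2 + 165649 - 164280 = 0, i.e. γ^4 - 814γ^2 + 1369 = 0. So γ is a root of x^4 - 814x^2 + 1369. This polynomial is irreducible over Q: it has no rational root (each ±√222 ± √185 is irrational), and any factorization into two quadratics over Q would force √(41070) ∈ Q (pairing opposite roots) or √222, √185 ∈ Q (other pairings), all impossible. Hence [Q(γ):Q] = 4 = [Q(√222, √185):Q], so Q(γ) = Q(√222, √185).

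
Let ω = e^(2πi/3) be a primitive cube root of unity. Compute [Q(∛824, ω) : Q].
[Q(∛824, ω) : Q] = 6

[Q(∛824):Q] = 3 (min poly x^3 - 824, irreducible since 824 is not a perfect cube). [Q(ω):Q] = 2 (min poly x^2 + x + 1). Since Q(∛824) ⊂ R and ω ∉ R, we have ω ∉ Q(∛824), so x^2 + x + 1 remains irreducible over Q(∛824) and [Q(∛824, ω) : Q(∛824)] = 2. By the tower law, [Q(∛824, ω) : Q] = 3 · 2 = 6. (In fact Q(∛824, ω) is the splitting field of x^3 - 824 over Q.)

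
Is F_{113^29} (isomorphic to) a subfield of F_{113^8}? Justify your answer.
No: F_{113^29} is not a subfield of F_{113^8}

F_{p^m} embeds in F_{p^n} iff m | n. Here 29 ∤ 8 (since 8 = 0·29 + 8 with remainder 8 ≠ 0), so F_{113^29} is not a subfield of F_{113^8}. Equivalently: if it were, the tower law would give 29 = [F_{113^29}:F_113] dividing [F_{113^8}:F_113] = 8, contradiction.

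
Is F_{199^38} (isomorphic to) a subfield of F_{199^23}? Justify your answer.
No: F_{199^38} is not a subfield of F_{199^23}

F_{p^m} embeds in F_{p^n} iff m | n. Here 38 ∤ 23 (since 23 = 0·38 + 23 with remainder 23 ≠ 0), so F_{199^38} is not a subfield of F_{199^23}. Equivalently: if it were, the tower law would give 38 = [F_{199^38}:F_199] dividing [F_{199^23}:F_199] = 23, contradiction.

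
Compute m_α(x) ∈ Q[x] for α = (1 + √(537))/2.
m_α(x) = x^2 - x - 134

From 2α - 1 = √(537), squaring gives (2α - 1)^2 = 537, i.e. 4α^2 - 4α + 1 = 537, so α^2 - α + (1 - 537)/4 = 0. Since 537 ≡ 1 (mod 4), (1 - 537)/4 = -134 ∈ Z. The polynomial x^2 - x - 134 has discriminant 1 - 4·(-134) = 537, which is not a perfect square in Q (d = 537 is squarefree and ≠ 1), so x^2 - x - 134 is irreducible over Q. It is the minimal polynomial of α.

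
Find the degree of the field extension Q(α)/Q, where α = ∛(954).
[Q(α):Q] = 3

The minimal polynomial of α is x^3 - 954, irreducible over Q since 954 is not a perfect cube (so x^3 - 954 has no rational root). Hence [Q(α):Q] = deg(m_α) = 3.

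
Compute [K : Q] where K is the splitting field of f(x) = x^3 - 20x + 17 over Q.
[K : Q] = 6

By the rational root test, any rational root of the monic integer polynomial f(x) = x^3 - 20x + 17 must be an integer dividing the constant term 17, i.e. one of ±{1, 17}. Evaluating: f(1) = -2, f(-1) = 36, f(17) = 4590, f(-17) = -4556; none is 0, so f has no rational root and is therefore irreducible over Q (a cubic with no linear factor over a field is irreducible). For an irreducible cubic, the Galois group is A_3 or S_3 according as the discriminant disc(f) = -4a^3 - 27b^2 = -4·(-20)^3 - 27·(17)^2 = 24197 is or is not a square in Q. Here disc(f) = 24197 is not a perfect square in Q, so the Galois group of f over Q is not contained in A_3 and must be all of S_3. The splitting field has degree |S_3| = 6 over Q, so [K : Q] = 6.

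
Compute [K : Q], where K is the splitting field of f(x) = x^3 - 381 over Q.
[K : Q] = 6

The roots of x^3 - 381 are ∛381, ω∛381, ω^2∛381 where ω = e^(2πi/3) is a primitive cube root of unity, so K = Q(∛381, ω). Now [Q(∛381):Q] = 3 (since 381 is not a perfect cube, x^3 - 381 is irreducible) and [Q(ω):Q] = 2. Both 2 and 3 divide [K:Q], and [K:Q] ≤ 3·2 = 6, so [K:Q] = 6. (Equivalently: Q(∛381) ⊂ R but ω ∉ R, so [K : Q(∛381)] = 2.)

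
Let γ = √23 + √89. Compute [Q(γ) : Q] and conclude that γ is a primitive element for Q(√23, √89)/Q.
[Q(γ) : Q] = 4 (equivalently, Q(γ) = Q(√23, √89))

Obviously Q(γ) ⊆ Q(√23, √89), and [Q(√23, √89):Q] = 4 (since 23, 89 are distinct squarefree integers > 1 with 2047 not a perfect square). To show equality we compute the minimal polynomial of γ. From γ = √23 + √89: γ^2 = 23 + 2√(2047) + 89 = 112 + 2√(2047), so γ^2 - 112 = 2√(2047); squaring, (γ^2 - 112)^2 = 4·2047, i.e. γ^4 - 224γ^2 + 12544 - 8188 = 0, i.e. γ^4 - 224γ^2 + 4356 = 0. So γ is a root of x^4 - 224x^2 + 4356. This polynomial is irreducible over Q: it has no rational root (each ±√23 ± √89 is irrational), and any factorization into two quadratics over Q would force √(2047) ∈ Q (pairing opposite roots) or √23, √89 ∈ Q (other pairings), all impossible. Hence [Q(γ):Q] = 4 = [Q(√23, √89):Q], so Q(γ) = Q(√23, √89).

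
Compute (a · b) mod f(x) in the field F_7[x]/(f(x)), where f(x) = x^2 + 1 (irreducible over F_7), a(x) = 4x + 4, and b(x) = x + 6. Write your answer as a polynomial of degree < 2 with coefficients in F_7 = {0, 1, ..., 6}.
a · b ≡ 6 (mod f(x))

Multiply in F_7[x]: a(x)·b(x) = (4x + 4)·(x + 6) = 4x^2 + 3. This has degree ≥ 2, so divide by f(x) over F_7: 4x^2 + 3 = (4)·(x^2 + 1) + (6). Hence a·b ≡ 6 (mod f). (F_7[x]/(f) is a field with 7^2 = 49 elements since f is irreducible of degree 2.)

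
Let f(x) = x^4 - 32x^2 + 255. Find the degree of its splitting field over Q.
[K : Q] = 4

Solving the quadratic in x^2: x^2 = (32 ± √(32^2 - 4·255))/2 = (32 ± √4)/2 = (32 ± 2)/2, giving x^2 = 17 or x^2 = 15. So f(x) = (x^2 - 17)(x^2 - 15) and the roots of f are ±√17, ±√15. Hence the splitting field is K = Q(√17, √15). Since 17 and 15 are distinct squarefree integers > 1, their product 255 is not a perfect square, so √15 ∉ Q(√17). By the tower law [K:Q] = [Q(√17,√15):Q(√17)] · [Q(√17):Q] = 2 · 2 = 4.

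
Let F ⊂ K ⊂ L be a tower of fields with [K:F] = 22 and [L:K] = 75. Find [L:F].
[L:F] = 1650

The tower law says that for any tower of field extensions F ⊂ K ⊂ L with finite degrees, [L:F] = [L:K] · [K:F]. Here this gives [L:F] = 75 · 22 = 1650.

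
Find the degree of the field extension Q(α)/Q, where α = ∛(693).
[Q(α):Q] = 3

The minimal polynomial of α is x^3 - 693, irreducible over Q since 693 is not a perfect cube (so x^3 - 693 has no rational root). Hence [Q(α):Q] = deg(m_α) = 3.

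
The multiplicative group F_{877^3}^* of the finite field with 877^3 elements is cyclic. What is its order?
|F_{877^3}^*| = 674526132

F_{877^3} has 877^3 = 674526133 elements; its multiplicative group consists of all nonzero elements, so |F_{877^3}^*| = 674526133 - 1 = 674526132. (It is cyclic since any finite subgroup of the multiplicative group of a field is cyclic.)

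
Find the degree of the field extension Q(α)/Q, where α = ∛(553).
[Q(α):Q] = 3

The minimal polynomial of α is x^3 - 553, irreducible over Q since 553 is not a perfect cube (so x^3 - 553 has no rational root). Hence [Q(α):Q] = deg(m_α) = 3.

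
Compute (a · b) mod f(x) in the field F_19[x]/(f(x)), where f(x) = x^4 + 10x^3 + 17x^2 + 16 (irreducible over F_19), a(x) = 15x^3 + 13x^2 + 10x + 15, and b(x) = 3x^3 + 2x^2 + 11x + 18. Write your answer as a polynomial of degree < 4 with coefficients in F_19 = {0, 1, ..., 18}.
a · b ≡ 2x^3 + 11x^2 + 17 (mod f(x))

Multiply in F_19[x]: a(x)·b(x) = (15x^3 + 13x^2 + 10x + 15)·(3x^3 + 2x^2 + 11x + 18) = 7x^6 + 12x^5 + 12x^4 + 3x^3 + 13x^2 + 3x + 4. This has degree ≥ 4, so divide by f(x) over F_19: 7x^6 + 12x^5 + 12x^4 + 3x^3 + 13x^2 + 3x + 4 = (7x^2 + 18x + 17)·(x^4 + 10x^3 + 17x^2 + 16) + (2x^3 + 11x^2 + 17). Hence a·b ≡ 2x^3 + 11x^2 + 17 (mod f). (F_19[x]/(f) is a field with 19^4 = 130321 elements since f is irreducible of degree 4.)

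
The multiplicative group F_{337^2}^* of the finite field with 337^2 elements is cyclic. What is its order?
|F_{337^2}^*| = 113568

F_{337^2} has 337^2 = 113569 elements; its multiplicative group consists of all nonzero elements, so |F_{337^2}^*| = 113569 - 1 = 113568. (It is cyclic since any finite subgroup of the multiplicative group of a field is cyclic.)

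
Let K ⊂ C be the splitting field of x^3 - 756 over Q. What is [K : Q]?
[K : Q] = 6

The roots of x^3 - 756 are ∛756, ω∛756, ω^2∛756 where ω = e^(2πi/3) is a primitive cube root of unity, so K = Q(∛756, ω). Now [Q(∛756):Q] = 3 (since 756 is not a perfect cube, x^3 - 756 is irreducible) and [Q(ω):Q] = 2. Both 2 and 3 divide [K:Q], and [K:Q] ≤ 3·2 = 6, so [K:Q] = 6. (Equivalently: Q(∛756) ⊂ R but ω ∉ R, so [K : Q(∛756)] = 2.)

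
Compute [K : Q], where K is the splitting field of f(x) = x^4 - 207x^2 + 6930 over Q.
[K : Q] = 4

Solving the quadratic in x^2: x^2 = (207 ± √(207^2 - 4·6930))/2 = (207 ± √15129)/2 = (207 ± 123)/2, giving x^2 = 165 or x^2 = 42. So f(x) = (x^2 - 165)(x^2 - 42) and the roots of f are ±√165, ±√42. Hence the splitting field is K = Q(√165, √42). Since 165 and 42 are distinct squarefree integers > 1, their product 6930 is not a perfect square, so √42 ∉ Q(√165). By the tower law [K:Q] = [Q(√165,√42):Q(√165)] · [Q(√165):Q] = 2 · 2 = 4.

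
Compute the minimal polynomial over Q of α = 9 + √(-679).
m_α(x) = x^2 - 18x + 760

From α - 9 = √(-679), squaring gives (α - 9)^2 = -679, i.e. α^2 - 18α + 81 = -679, so α^2 - 18α + 760 = 0. The discriminant of x^2 - 18x + 760 is (-18)^2 - 4·(760) = 324 - 3040 = -2716, and 4·(-679) is not a perfect square in Q since -679 is squarefree and ≠ 1. Hence x^2 - 18x + 760 is irreducible over Q and is the minimal polynomial of α.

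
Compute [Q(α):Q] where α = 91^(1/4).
[Q(α):Q] = 4

α is a root of x^4 - 91. By Eisenstein's criterion at the prime p = 7 (which divides the constant term 91 but p^2 = 49 does not, since 91 is squarefree), x^4 - 91 is irreducible over Q. Hence [Q(α):Q] = 4.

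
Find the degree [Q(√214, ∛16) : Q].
[Q(√214, ∛16) : Q] = 6

Let L = Q(√214, ∛16). Since Q(√214) ⊂ L and [Q(√214):Q] = 2, the tower law gives 2 | [L:Q]. Likewise Q(∛16) ⊂ L with [Q(∛16):Q] = 3 (because 16 is not a perfect cube), so 3 | [L:Q]. As gcd(2,3) = 1, [L:Q] is divisible by 6. Conversely L is generated over Q by √214 and ∛16, so [L:Q] ≤ 2·3 = 6. Therefore [Q(√214, ∛16) : Q] = 6.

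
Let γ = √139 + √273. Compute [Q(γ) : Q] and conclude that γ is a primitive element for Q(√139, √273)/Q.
[Q(γ) : Q] = 4 (equivalently, Q(γ) = Q(√139, √273))

Obviously Q(γ) ⊆ Q(√139, √273), and [Q(√139, √273):Q] = 4 (since 139, 273 are distinct squarefree integers > 1 with 37947 not a perfect square). To show equality we compute the minimal polynomial of γ. From γ = √139 + √273: γ^2 = 139 + 2√(37947) + 273 = 412 + 2√(37947), so γ^2 - 412 = 2√(37947); squaring, (γ^2 - 412)^2 = 4·37947, i.e. γ^4 - 824γ^2 + 169744 - 151788 = 0, i.e. γ^4 - 824γ^2 + 17956 = 0. So γ is a root of x^4 - 824x^2 + 17956. This polynomial is irreducible over Q: it has no rational root (each ±√139 ± √273 is irrational), and any factorization into two quadratics over Q would force √(37947) ∈ Q (pairing opposite roots) or √139, √273 ∈ Q (other pairings), all impossible. Hence [Q(γ):Q] = 4 = [Q(√139, √273):Q], so Q(γ) = Q(√139, √273).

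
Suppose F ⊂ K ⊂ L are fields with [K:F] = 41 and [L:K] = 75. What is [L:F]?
[L:F] = 3075

The tower law says that for any tower of field extensions F ⊂ K ⊂ L with finite degrees, [L:F] = [L:K] · [K:F]. Here this gives [L:F] = 75 · 41 = 3075.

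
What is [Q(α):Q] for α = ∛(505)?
[Q(α):Q] = 3

The minimal polynomial of α is x^3 - 505, irreducible over Q since 505 is not a perfect cube (so x^3 - 505 has no rational root). Hence [Q(α):Q] = deg(m_α) = 3.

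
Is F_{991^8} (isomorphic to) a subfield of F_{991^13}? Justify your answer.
No: F_{991^8} is not a subfield of F_{991^13}

F_{p^m} embeds in F_{p^n} iff m | n. Here 8 ∤ 13 (since 13 = 1·8 + 5 with remainder 5 ≠ 0), so F_{991^8} is not a subfield of F_{991^13}. Equivalently: if it were, the tower law would give 8 = [F_{991^8}:F_991] dividing [F_{991^13}:F_991] = 13, contradiction.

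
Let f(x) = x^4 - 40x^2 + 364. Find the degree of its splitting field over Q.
[K : Q] = 4

Solving the quadratic in x^2: x^2 = (40 ± √(40^2 - 4·364))/2 = (40 ± √144)/2 = (40 ± 12)/2, giving x^2 = 26 or x^2 = 14. So f(x) = (x^2 - 26)(x^2 - 14) and the roots of f are ±√26, ±√14. Hence the splitting field is K = Q(√26, √14). Since 26 and 14 are distinct squarefree integers > 1, their product 364 is not a perfect square, so √14 ∉ Q(√26). By the tower law [K:Q] = [Q(√26,√14):Q(√26)] · [Q(√26):Q] = 2 · 2 = 4.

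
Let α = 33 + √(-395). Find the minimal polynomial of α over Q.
m_α(x) = x^2 - 66x + 1484

From α - 33 = √(-395), squaring gives (α - 33)^2 = -395, i.e. α^2 - 66α + 1089 = -395, so α^2 - 66α + 1484 = 0. The discriminant of x^2 - 66x + 1484 is (-66)^2 - 4·(1484) = 4356 - 5936 = -1580, and 4·(-395) is not a perfect square in Q since -395 is squarefree and ≠ 1. Hence x^2 - 66x + 1484 is irreducible over Q and is the minimal polynomial of α.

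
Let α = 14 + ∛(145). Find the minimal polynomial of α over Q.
m_α(x) = x^3 - 42x^2 + 588x - 2889

Set β = α - 14 = ∛(145), so β^3 = 145. Then (α - 14)^3 - 145 = 0, i.e. α is a root of g(x) = (x - 14)^3 - 145 = x^3 - 42x^2 + 588x - 2889. Since g(x) = h(x - 14) where h(x) = x^3 - 145, and h is irreducible over Q (because 145 is not a perfect cube, so h has no rational root, and a monic cubic with no rational root is irreducible), g is also irreducible (irreducibility is preserved under the substitution x → x - 14). Hence m_α(x) = x^3 - 42x^2 + 588x - 2889.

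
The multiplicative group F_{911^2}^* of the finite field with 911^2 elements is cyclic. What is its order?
|F_{911^2}^*| = 829920

F_{911^2} has 911^2 = 829921 elements; its multiplicative group consists of all nonzero elements, so |F_{911^2}^*| = 829921 - 1 = 829920. (It is cyclic since any finite subgroup of the multiplicative group of a field is cyclic.)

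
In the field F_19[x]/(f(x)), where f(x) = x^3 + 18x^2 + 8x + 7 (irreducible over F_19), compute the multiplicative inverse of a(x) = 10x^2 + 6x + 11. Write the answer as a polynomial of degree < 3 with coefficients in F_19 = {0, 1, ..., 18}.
a(x)^(-1) ≡ 16x^2 + 12x + 1 (mod f(x))

Since f is irreducible over F_19, F_19[x]/(f) is a field and a(x) ≠ 0 has an inverse. Apply the extended Euclidean algorithm to f(x) and a(x) in F_19[x]: f(x) = (2x + 12)·a(x) + (9x + 8);  a(x) = (18x + 10)·(9x + 8) + (7). The last nonzero remainder is the constant 7 = gcd(f, a) in F_19. Back-substituting through the division chain expresses 7 = s(x)·a(x) + t(x)·f(x) with s(x) ≡ 17x^2 + 8x + 7 (mod f), so (17x^2 + 8x + 7)·a(x) ≡ 7 (mod f). Multiplying by 7^(-1) ≡ 11 in F_19 gives a(x)^(-1) ≡ 11·(17x^2 + 8x + 7) ≡ 16x^2 + 12x + 1 (mod f). Check: (10x^2 + 6x + 11)·(16x^2 + 12x + 1) = 8x^4 + 7x^3 + 11x^2 + 5x + 11 ≡ 1 (mod x^3 + 18x^2 + 8x + 7).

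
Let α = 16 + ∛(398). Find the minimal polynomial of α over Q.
m_α(x) = x^3 - 48x^2 + 768x - 4494

Set β = α - 16 = ∛(398), so β^3 = 398. Then (α - 16)^3 - 398 = 0, i.e. α is a root of g(x) = (x - 16)^3 - 398 = x^3 - 48x^2 + 768x - 4494. Since g(x) = h(x - 16) where h(x) = x^3 - 398, and h is irreducible over Q (because 398 is not a perfect cube, so h has no rational root, and a monic cubic with no rational root is irreducible), g is also irreducible (irreducibility is preserved under the substitution x → x - 16). Hence m_α(x) = x^3 - 48x^2 + 768x - 4494.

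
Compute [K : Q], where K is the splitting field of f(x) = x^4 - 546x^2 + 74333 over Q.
[K : Q] = 4

Solving the quadratic in x^2: x^2 = (546 ± √(546^2 - 4·74333))/2 = (546 ± √784)/2 = (546 ± 28)/2, giving x^2 = 287 or x^2 = 259. So f(x) = (x^2 - 287)(x^2 - 259) and the roots of f are ±√287, ±√259. Hence the splitting field is K = Q(√287, √259). Since 287 and 259 are distinct squarefree integers > 1, their product 74333 is not a perfect square, so √259 ∉ Q(√287). By the tower law [K:Q] = [Q(√287,√259):Q(√287)] · [Q(√287):Q] = 2 · 2 = 4.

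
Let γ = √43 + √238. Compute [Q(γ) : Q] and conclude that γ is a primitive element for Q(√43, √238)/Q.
[Q(γ) : Q] = 4 (equivalently, Q(γ) = Q(√43, √238))

Obviously Q(γ) ⊆ Q(√43, √238), and [Q(√43, √238):Q] = 4 (since 43, 238 are distinct squarefree integers > 1 with 10234 not a perfect square). To show equality we compute the minimal polynomial of γ. From γ = √43 + √238: γ^2 = 43 + 2√(10234) + 238 = 281 + 2√(10234), so γ^2 - 281 = 2√(10234); squaring, (γ^2 - 281)^2 = 4·10234, i.e. γ^4 - 562γ^2 + 78961 - 40936 = 0, i.e. γ^4 - 562γ^2 + 38025 = 0. So γ is a root of x^4 - 562x^2 + 38025. This polynomial is irreducible over Q: it has no rational root (each ±√43 ± √238 is irrational), and any factorization into two quadratics over Q would force √(10234) ∈ Q (pairing opposite roots) or √43, √238 ∈ Q (other pairings), all impossible. Hence [Q(γ):Q] = 4 = [Q(√43, √238):Q], so Q(γ) = Q(√43, √238).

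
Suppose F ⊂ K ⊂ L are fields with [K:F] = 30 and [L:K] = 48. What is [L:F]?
[L:F] = 1440

The tower law says that for any tower of field extensions F ⊂ K ⊂ L with finite degrees, [L:F] = [L:K] · [K:F]. Here this gives [L:F] = 48 · 30 = 1440.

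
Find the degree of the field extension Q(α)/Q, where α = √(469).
[Q(α):Q] = 2

[Q(α):Q] equals the degree of the minimal polynomial of α. Here α^2 = 469 and x^2 - 469 is irreducible (d = 469 is squarefree, ≠ 1, hence not a square), so deg(m_α) = 2. Thus [Q(α):Q] = 2.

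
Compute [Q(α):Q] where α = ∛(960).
[Q(α):Q] = 3

The minimal polynomial of α is x^3 - 960, irreducible over Q since 960 is not a perfect cube (so x^3 - 960 has no rational root). Hence [Q(α):Q] = deg(m_α) = 3.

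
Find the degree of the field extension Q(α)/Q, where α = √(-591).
[Q(α):Q] = 2

[Q(α):Q] equals the degree of the minimal polynomial of α. Here α^2 = -591 and x^2 + 591 is irreducible (d = -591 is squarefree, ≠ 1, hence not a square), so deg(m_α) = 2. Thus [Q(α):Q] = 2.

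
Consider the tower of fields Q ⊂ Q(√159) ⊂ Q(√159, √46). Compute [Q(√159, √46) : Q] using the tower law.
[Q(√159, √46) : Q] = 4

[Q(√159):Q] = 2 (min poly x^2 - 159, irreducible since 159 is squarefree > 1). For the top step, suppose √46 ∈ Q(√159), say √46 = c + d√159 with c, d ∈ Q. Squaring: 46 = c^2 + 159d^2 + 2cd√159. Since √159 ∉ Q this forces 2cd = 0. If d = 0 then √46 = c ∈ Q, contradicting 46 squarefree > 1. If c = 0 then 46 = 159d^2, so 159·46 = (159d)^2 is a perfect square in Q — but 159·46 = 7314 is not a perfect square (since 159 and 46 are distinct squarefree integers). Contradiction. Hence √46 ∉ Q(√159), so x^2 - 46 stays irreducible over Q(√159) and [Q(√159, √46) : Q(√159)] = 2. By the tower law, [Q(√159, √46) : Q] = 2 · 2 = 4.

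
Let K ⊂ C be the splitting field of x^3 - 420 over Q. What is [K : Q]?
[K : Q] = 6

The roots of x^3 - 420 are ∛420, ω∛420, ω^2∛420 where ω = e^(2πi/3) is a primitive cube root of unity, so K = Q(∛420, ω). Now [Q(∛420):Q] = 3 (since 420 is not a perfect cube, x^3 - 420 is irreducible) and [Q(ω):Q] = 2. Both 2 and 3 divide [K:Q], and [K:Q] ≤ 3·2 = 6, so [K:Q] = 6. (Equivalently: Q(∛420) ⊂ R but ω ∉ R, so [K : Q(∛420)] = 2.)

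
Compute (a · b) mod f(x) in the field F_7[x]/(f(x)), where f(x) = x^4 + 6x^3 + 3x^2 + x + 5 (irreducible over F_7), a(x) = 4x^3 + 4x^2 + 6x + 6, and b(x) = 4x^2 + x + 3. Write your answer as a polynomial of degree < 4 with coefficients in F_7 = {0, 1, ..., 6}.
a · b ≡ 2x^2 + 6x + 6 (mod f(x))

Multiply in F_7[x]: a(x)·b(x) = (4x^3 + 4x^2 + 6x + 6)·(4x^2 + x + 3) = 2x^5 + 6x^4 + 5x^3 + 3x + 4. This has degree ≥ 4, so divide by f(x) over F_7: 2x^5 + 6x^4 + 5x^3 + 3x + 4 = (2x + 1)·(x^4 + 6x^3 + 3x^2 + x + 5) + (2x^2 + 6x + 6). Hence a·b ≡ 2x^2 + 6x + 6 (mod f). (F_7[x]/(f) is a field with 7^4 = 2401 elements since f is irreducible of degree 4.)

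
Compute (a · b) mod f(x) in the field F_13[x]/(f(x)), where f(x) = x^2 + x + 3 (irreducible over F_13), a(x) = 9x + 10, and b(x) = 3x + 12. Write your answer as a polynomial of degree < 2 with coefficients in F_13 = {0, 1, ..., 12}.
a · b ≡ 7x (mod f(x))

Multiply in F_13[x]: a(x)·b(x) = (9x + 10)·(3x + 12) = x^2 + 8x + 3. This has degree ≥ 2, so divide by f(x) over F_13: x^2 + 8x + 3 = (1)·(x^2 + x + 3) + (7x). Hence a·b ≡ 7x (mod f). (F_13[x]/(f) is a field with 13^2 = 169 elements since f is irreducible of degree 2.)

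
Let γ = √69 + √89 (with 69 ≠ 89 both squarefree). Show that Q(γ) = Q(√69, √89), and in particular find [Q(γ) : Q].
[Q(γ) : Q] = 4 (equivalently, Q(γ) = Q(√69, √89))

Obviously Q(γ) ⊆ Q(√69, √89), and [Q(√69, √89):Q] = 4 (since 69, 89 are distinct squarefree integers > 1 with 6141 not a perfect square). To show equality we compute the minimal polynomial of γ. From γ = √69 + √89: γ^2 = 69 + 2√(6141) + 89 = 158 + 2√(6141), so γ^2 - 158 = 2√(6141); squaring, (γ^2 - 158)^2 = 4·6141, i.e. γ^4 - 316γ^2 + 24964 - 24564 = 0, i.e. γ^4 - 316γ^2 + 400 = 0. So γ is a root of x^4 - 316x^2 + 400. This polynomial is irreducible over Q: it has no rational root (each ±√69 ± √89 is irrational), and any factorization into two quadratics over Q would force √(6141) ∈ Q (pairing opposite roots) or √69, √89 ∈ Q (other pairings), all impossible. Hence [Q(γ):Q] = 4 = [Q(√69, √89):Q], so Q(γ) = Q(√69, √89).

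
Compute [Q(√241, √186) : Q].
[Q(√241, √186) : Q] = 4

[Q(√241):Q] = 2 (min poly x^2 - 241, irreducible since 241 is squarefree > 1). For the top step, suppose √186 ∈ Q(√241), say √186 = c + d√241 with c, d ∈ Q. Squaring: 186 = c^2 + 241d^2 + 2cd√241. Since √241 ∉ Q this forces 2cd = 0. If d = 0 then √186 = c ∈ Q, contradicting 186 squarefree > 1. If c = 0 then 186 = 241d^2, so 241·186 = (241d)^2 is a perfect square in Q — but 241·186 = 44826 is not a perfect square (since 241 and 186 are distinct squarefree integers). Contradiction. Hence √186 ∉ Q(√241), so x^2 - 186 stays irreducible over Q(√241) and [Q(√241, √186) : Q(√241)] = 2. By the tower law, [Q(√241, √186) : Q] = 2 · 2 = 4.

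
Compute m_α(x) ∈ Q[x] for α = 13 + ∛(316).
m_α(x) = x^3 - 39x^2 + 507x - 2513

Set β = α - 13 = ∛(316), so β^3 = 316. Then (α - 13)^3 - 316 = 0, i.e. α is a root of g(x) = (x - 13)^3 - 316 = x^3 - 39x^2 + 507x - 2513. Since g(x) = h(x - 13) where h(x) = x^3 - 316, and h is irreducible over Q (because 316 is not a perfect cube, so h has no rational root, and a monic cubic with no rational root is irreducible), g is also irreducible (irreducibility is preserved under the substitution x → x - 13). Hence m_α(x) = x^3 - 39x^2 + 507x - 2513.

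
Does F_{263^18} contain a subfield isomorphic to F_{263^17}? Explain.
No: F_{263^17} is not a subfield of F_{263^18}

F_{p^m} embeds in F_{p^n} iff m | n. Here 17 ∤ 18 (since 18 = 1·17 + 1 with remainder 1 ≠ 0), so F_{263^17} is not a subfield of F_{263^18}. Equivalently: if it were, the tower law would give 17 = [F_{263^17}:F_263] dividing [F_{263^18}:F_263] = 18, contradiction.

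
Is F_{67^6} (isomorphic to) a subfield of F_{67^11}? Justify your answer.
No: F_{67^6} is not a subfield of F_{67^11}

F_{p^m} embeds in F_{p^n} iff m | n. Here 6 ∤ 11 (since 11 = 1·6 + 5 with remainder 5 ≠ 0), so F_{67^6} is not a subfield of F_{67^11}. Equivalently: if it were, the tower law would give 6 = [F_{67^6}:F_67] dividing [F_{67^11}:F_67] = 11, contradiction.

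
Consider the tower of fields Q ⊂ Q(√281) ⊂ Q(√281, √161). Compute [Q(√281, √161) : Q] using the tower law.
[Q(√281, √161) : Q] = 4

[Q(√281):Q] = 2 (min poly x^2 - 281, irreducible since 281 is squarefree > 1). For the top step, suppose √161 ∈ Q(√281), say √161 = c + d√281 with c, d ∈ Q. Squaring: 161 = c^2 + 281d^2 + 2cd√281. Since √281 ∉ Q this forces 2cd = 0. If d = 0 then √161 = c ∈ Q, contradicting 161 squarefree > 1. If c = 0 then 161 = 281d^2, so 281·161 = (281d)^2 is a perfect square in Q — but 281·161 = 45241 is not a perfect square (since 281 and 161 are distinct squarefree integers). Contradiction. Hence √161 ∉ Q(√281), so x^2 - 161 stays irreducible over Q(√281) and [Q(√281, √161) : Q(√281)] = 2. By the tower law, [Q(√281, √161) : Q] = 2 · 2 = 4.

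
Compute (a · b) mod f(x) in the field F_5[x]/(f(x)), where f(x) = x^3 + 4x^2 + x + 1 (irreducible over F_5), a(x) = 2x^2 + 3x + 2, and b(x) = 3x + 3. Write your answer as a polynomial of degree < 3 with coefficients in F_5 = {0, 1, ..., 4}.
a · b ≡ x^2 + 4x (mod f(x))

Multiply in F_5[x]: a(x)·b(x) = (2x^2 + 3x + 2)·(3x + 3) = x^3 + 1. This has degree ≥ 3, so divide by f(x) over F_5: x^3 + 1 = (1)·(x^3 + 4x^2 + x + 1) + (x^2 + 4x). Hence a·b ≡ x^2 + 4x (mod f). (F_5[x]/(f) is a field with 5^3 = 125 elements since f is irreducible of degree 3.)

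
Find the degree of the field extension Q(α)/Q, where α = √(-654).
[Q(α):Q] = 2

[Q(α):Q] equals the degree of the minimal polynomial of α. Here α^2 = -654 and x^2 + 654 is irreducible (d = -654 is squarefree, ≠ 1, hence not a square), so deg(m_α) = 2. Thus [Q(α):Q] = 2.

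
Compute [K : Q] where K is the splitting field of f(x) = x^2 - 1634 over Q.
[K : Q] = 2

f(x) = x^2 - 1634 factors as (x - √1634)(x + √1634). The splitting field is K = Q(√1634). Since 1634 is squarefree and > 1, it is not a perfect square, so x^2 - 1634 is irreducible over Q and [Q(√1634) : Q] = 2. Hence [K : Q] = 2.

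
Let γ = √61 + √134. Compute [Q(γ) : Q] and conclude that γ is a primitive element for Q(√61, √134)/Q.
[Q(γ) : Q] = 4 (equivalently, Q(γ) = Q(√61, √134))

Obviously Q(γ) ⊆ Q(√61, √134), and [Q(√61, √134):Q] = 4 (since 61, 134 are distinct squarefree integers > 1 with 8174 not a perfect square). To show equality we compute the minimal polynomial of γ. From γ = √61 + √134: γ^2 = 61 + 2√(8174) + 134 = 195 + 2√(8174), so γ^2 - 195 = 2√(8174); squaring, (γ^2 - 195)^2 = 4·8174, i.e. γ^4 - 390γ^2 + 38025 - 32696 = 0, i.e. γ^4 - 390γ^2 + 5329 = 0. So γ is a root of x^4 - 390x^2 + 5329. This polynomial is irreducible over Q: it has no rational root (each ±√61 ± √134 is irrational), and any factorization into two quadratics over Q would force √(8174) ∈ Q (pairing opposite roots) or √61, √134 ∈ Q (other pairings), all impossible. Hence [Q(γ):Q] = 4 = [Q(√61, √134):Q], so Q(γ) = Q(√61, √134).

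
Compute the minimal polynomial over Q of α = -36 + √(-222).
m_α(x) = x^2 + 72x + 1518

From α + 36 = √(-222), squaring gives (α + 36)^2 = -222, i.e. α^2 + 72α + 1296 = -222, so α^2 + 72α + 1518 = 0. The discriminant of x^2 + 72x + 1518 is (72)^2 - 4·(1518) = 5184 - 6072 = -888, and 4·(-222) is not a perfect square in Q since -222 is squarefree and ≠ 1. Hence x^2 + 72x + 1518 is irreducible over Q and is the minimal polynomial of α.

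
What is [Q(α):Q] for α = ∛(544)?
[Q(α):Q] = 3

The minimal polynomial of α is x^3 - 544, irreducible over Q since 544 is not a perfect cube (so x^3 - 544 has no rational root). Hence [Q(α):Q] = deg(m_α) = 3.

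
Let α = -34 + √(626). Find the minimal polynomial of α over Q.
m_α(x) = x^2 + 68x + 530

From α + 34 = √(626), squaring gives (α + 34)^2 = 626, i.e. α^2 + 68α + 1156 = 626, so α^2 + 68α + 530 = 0. The discriminant of x^2 + 68x + 530 is (68)^2 - 4·(530) = 4624 - 2120 = 2504, and 4·(626) is not a perfect square in Q since 626 is squarefree and ≠ 1. Hence x^2 + 68x + 530 is irreducible over Q and is the minimal polynomial of α.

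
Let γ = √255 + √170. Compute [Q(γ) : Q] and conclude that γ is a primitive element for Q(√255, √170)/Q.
[Q(γ) : Q] = 4 (equivalently, Q(γ) = Q(√255, √170))

Obviously Q(γ) ⊆ Q(√255, √170), and [Q(√255, √170):Q] = 4 (since 255, 170 are distinct squarefree integers > 1 with 43350 not a perfect square). To show equality we compute the minimal polynomial of γ. From γ = √255 + √170: γ^2 = 255 + 2√(43350) + 170 = 425 + 2√(43350), so γ^2 - 425 = 2√(43350); squaring, (γ^2 - 425)^2 = 4·43350, i.e. γ^4 - 850γ^2 + 180625 - 173400 = 0, i.e. γ^4 - 850γ^2 + 7225 = 0. So γ is a root of x^4 - 850x^2 + 7225. This polynomial is irreducible over Q: it has no rational root (each ±√255 ± √170 is irrational), and any factorization into two quadratics over Q would force √(43350) ∈ Q (pairing opposite roots) or √255, √170 ∈ Q (other pairings), all impossible. Hence [Q(γ):Q] = 4 = [Q(√255, √170):Q], so Q(γ) = Q(√255, √170).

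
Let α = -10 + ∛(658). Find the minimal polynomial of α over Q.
m_α(x) = x^3 + 30x^2 + 300x + 342

Set β = α + 10 = ∛(658), so β^3 = 658. Then (α + 10)^3 - 658 = 0, i.e. α is a root of g(x) = (x + 10)^3 - 658 = x^3 + 30x^2 + 300x + 342. Since g(x) = h(x + 10) where h(x) = x^3 - 658, and h is irreducible over Q (because 658 is not a perfect cube, so h has no rational root, and a monic cubic with no rational root is irreducible), g is also irreducible (irreducibility is preserved under the substitution x → x + 10). Hence m_α(x) = x^3 + 30x^2 + 300x + 342.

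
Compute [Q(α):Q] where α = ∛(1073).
[Q(α):Q] = 3

The minimal polynomial of α is x^3 - 1073, irreducible over Q since 1073 is not a perfect cube (so x^3 - 1073 has no rational root). Hence [Q(α):Q] = deg(m_α) = 3.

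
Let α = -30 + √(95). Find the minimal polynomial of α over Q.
m_α(x) = x^2 + 60x + 805

From α + 30 = √(95), squaring gives (α + 30)^2 = 95, i.e. α^2 + 60α + 900 = 95, so α^2 + 60α + 805 = 0. The discriminant of x^2 + 60x + 805 is (60)^2 - 4·(805) = 3600 - 3220 = 380, and 4·(95) is not a perfect square in Q since 95 is squarefree and ≠ 1. Hence x^2 + 60x + 805 is irreducible over Q and is the minimal polynomial of α.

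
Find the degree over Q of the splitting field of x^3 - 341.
[K : Q] = 6

The roots of x^3 - 341 are ∛341, ω∛341, ω^2∛341 where ω = e^(2πi/3) is a primitive cube root of unity, so K = Q(∛341, ω). Now [Q(∛341):Q] = 3 (since 341 is not a perfect cube, x^3 - 341 is irreducible) and [Q(ω):Q] = 2. Both 2 and 3 divide [K:Q], and [K:Q] ≤ 3·2 = 6, so [K:Q] = 6. (Equivalently: Q(∛341) ⊂ R but ω ∉ R, so [K : Q(∛341)] = 2.)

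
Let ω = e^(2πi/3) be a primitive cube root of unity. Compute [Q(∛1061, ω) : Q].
[Q(∛1061, ω) : Q] = 6

[Q(∛1061):Q] = 3 (min poly x^3 - 1061, irreducible since 1061 is not a perfect cube). [Q(ω):Q] = 2 (min poly x^2 + x + 1). Since Q(∛1061) ⊂ R and ω ∉ R, we have ω ∉ Q(∛1061), so x^2 + x + 1 remains irreducible over Q(∛1061) and [Q(∛1061, ω) : Q(∛1061)] = 2. By the tower law, [Q(∛1061, ω) : Q] = 3 · 2 = 6. (In fact Q(∛1061, ω) is the splitting field of x^3 - 1061 over Q.)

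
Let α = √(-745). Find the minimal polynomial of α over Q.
m_α(x) = x^2 + 745

α satisfies α^2 + 745 = 0, so x^2 + 745 annihilates α. Since d = -745 is squarefree and ≠ 1, it is not a perfect square in Q, so x^2 + 745 has no rational root and is therefore irreducible over Q (a degree-2 polynomial over a field is irreducible iff it has no root). Hence m_α(x) = x^2 + 745.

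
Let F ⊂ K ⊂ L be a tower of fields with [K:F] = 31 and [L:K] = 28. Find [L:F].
[L:F] = 868

The tower law says that for any tower of field extensions F ⊂ K ⊂ L with finite degrees, [L:F] = [L:K] · [K:F]. Here this gives [L:F] = 28 · 31 = 868.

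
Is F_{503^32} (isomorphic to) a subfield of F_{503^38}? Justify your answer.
No: F_{503^32} is not a subfield of F_{503^38}

F_{p^m} embeds in F_{p^n} iff m | n. Here 32 ∤ 38 (since 38 = 1·32 + 6 with remainder 6 ≠ 0), so F_{503^32} is not a subfield of F_{503^38}. Equivalently: if it were, the tower law would give 32 = [F_{503^32}:F_503] dividing [F_{503^38}:F_503] = 38, contradiction.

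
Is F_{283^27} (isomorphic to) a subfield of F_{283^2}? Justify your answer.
No: F_{283^27} is not a subfield of F_{283^2}

F_{p^m} embeds in F_{p^n} iff m | n. Here 27 ∤ 2 (since 2 = 0·27 + 2 with remainder 2 ≠ 0), so F_{283^27} is not a subfield of F_{283^2}. Equivalently: if it were, the tower law would give 27 = [F_{283^27}:F_283] dividing [F_{283^2}:F_283] = 2, contradiction.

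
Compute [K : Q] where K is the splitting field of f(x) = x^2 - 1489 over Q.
[K : Q] = 2

f(x) = x^2 - 1489 factors as (x - √1489)(x + √1489). The splitting field is K = Q(√1489). Since 1489 is squarefree and > 1, it is not a perfect square, so x^2 - 1489 is irreducible over Q and [Q(√1489) : Q] = 2. Hence [K : Q] = 2.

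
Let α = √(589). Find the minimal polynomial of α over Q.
m_α(x) = x^2 - 589

α satisfies α^2 - 589 = 0, so x^2 - 589 annihilates α. Since d = 589 is squarefree and ≠ 1, it is not a perfect square in Q, so x^2 - 589 has no rational root and is therefore irreducible over Q (a degree-2 polynomial over a field is irreducible iff it has no root). Hence m_α(x) = x^2 - 589.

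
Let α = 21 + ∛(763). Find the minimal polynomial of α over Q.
m_α(x) = x^3 - 63x^2 + 1323x - 10024

Set β = α - 21 = ∛(763), so β^3 = 763. Then (α - 21)^3 - 763 = 0, i.e. α is a root of g(x) = (x - 21)^3 - 763 = x^3 - 63x^2 + 1323x - 10024. Since g(x) = h(x - 21) where h(x) = x^3 - 763, and h is irreducible over Q (because 763 is not a perfect cube, so h has no rational root, and a monic cubic with no rational root is irreducible), g is also irreducible (irreducibility is preserved under the substitution x → x - 21). Hence m_α(x) = x^3 - 63x^2 + 1323x - 10024.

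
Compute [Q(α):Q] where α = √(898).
[Q(α):Q] = 2

[Q(α):Q] equals the degree of the minimal polynomial of α. Here α^2 = 898 and x^2 - 898 is irreducible (d = 898 is squarefree, ≠ 1, hence not a square), so deg(m_α) = 2. Thus [Q(α):Q] = 2.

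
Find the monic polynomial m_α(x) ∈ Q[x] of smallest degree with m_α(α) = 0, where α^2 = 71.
m_α(x) = x^2 - 71

α satisfies α^2 - 71 = 0, so x^2 - 71 annihilates α. Since d = 71 is squarefree and ≠ 1, it is not a perfect square in Q, so x^2 - 71 has no rational root and is therefore irreducible over Q (a degree-2 polynomial over a field is irreducible iff it has no root). Hence m_α(x) = x^2 - 71.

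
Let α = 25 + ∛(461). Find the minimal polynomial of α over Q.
m_α(x) = x^3 - 75x^2 + 1875x - 16086

Set β = α - 25 = ∛(461), so β^3 = 461. Then (α - 25)^3 - 461 = 0, i.e. α is a root of g(x) = (x - 25)^3 - 461 = x^3 - 75x^2 + 1875x - 16086. Since g(x) = h(x - 25) where h(x) = x^3 - 461, and h is irreducible over Q (because 461 is not a perfect cube, so h has no rational root, and a monic cubic with no rational root is irreducible), g is also irreducible (irreducibility is preserved under the substitution x → x - 25). Hence m_α(x) = x^3 - 75x^2 + 1875x - 16086.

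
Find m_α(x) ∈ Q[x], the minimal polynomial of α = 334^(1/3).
m_α(x) = x^3 - 334

α satisfies α^3 = 334, so x^3 - 334 annihilates α. By the rational root test, a rational root p/q (in lowest terms) of x^3 - 334 would satisfy p^3 = 334 q^3, forcing q = 1 and p^3 = 334; but 334 is not a perfect cube, contradiction. A monic cubic over Q with no rational root is irreducible (any nontrivial factorization would include a linear factor). Hence x^3 - 334 is the minimal polynomial of α, and in particular [Q(α):Q] = 3.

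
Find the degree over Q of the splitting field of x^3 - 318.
[K : Q] = 6

The roots of x^3 - 318 are ∛318, ω∛318, ω^2∛318 where ω = e^(2πi/3) is a primitive cube root of unity, so K = Q(∛318, ω). Now [Q(∛318):Q] = 3 (since 318 is not a perfect cube, x^3 - 318 is irreducible) and [Q(ω):Q] = 2. Both 2 and 3 divide [K:Q], and [K:Q] ≤ 3·2 = 6, so [K:Q] = 6. (Equivalently: Q(∛318) ⊂ R but ω ∉ R, so [K : Q(∛318)] = 2.)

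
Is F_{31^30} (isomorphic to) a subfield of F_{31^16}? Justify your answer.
No: F_{31^30} is not a subfield of F_{31^16}

F_{p^m} embeds in F_{p^n} iff m | n. Here 30 ∤ 16 (since 16 = 0·30 + 16 with remainder 16 ≠ 0), so F_{31^30} is not a subfield of F_{31^16}. Equivalently: if it were, the tower law would give 30 = [F_{31^30}:F_31] dividing [F_{31^16}:F_31] = 16, contradiction.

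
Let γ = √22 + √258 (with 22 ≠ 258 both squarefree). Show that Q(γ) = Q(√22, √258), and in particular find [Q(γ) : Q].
[Q(γ) : Q] = 4 (equivalently, Q(γ) = Q(√22, √258))

Obviously Q(γ) ⊆ Q(√22, √258), and [Q(√22, √258):Q] = 4 (since 22, 258 are distinct squarefree integers > 1 with 5676 not a perfect square). To show equality we compute the minimal polynomial of γ. From γ = √22 + √258: γ^2 = 22 + 2√(5676) + 258 = 280 + 2√(5676), so γ^2 - 280 = 2√(5676); squaring, (γ^2 - 280)^2 = 4·5676, i.e. γ^4 - 560γ^2 + 78400 - 22704 = 0, i.e. γ^4 - 560γ^2 + 55696 = 0. So γ is a root of x^4 - 560x^2 + 55696. This polynomial is irreducible over Q: it has no rational root (each ±√22 ± √258 is irrational), and any factorization into two quadratics over Q would force √(5676) ∈ Q (pairing opposite roots) or √22, √258 ∈ Q (other pairings), all impossible. Hence [Q(γ):Q] = 4 = [Q(√22, √258):Q], so Q(γ) = Q(√22, √258).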